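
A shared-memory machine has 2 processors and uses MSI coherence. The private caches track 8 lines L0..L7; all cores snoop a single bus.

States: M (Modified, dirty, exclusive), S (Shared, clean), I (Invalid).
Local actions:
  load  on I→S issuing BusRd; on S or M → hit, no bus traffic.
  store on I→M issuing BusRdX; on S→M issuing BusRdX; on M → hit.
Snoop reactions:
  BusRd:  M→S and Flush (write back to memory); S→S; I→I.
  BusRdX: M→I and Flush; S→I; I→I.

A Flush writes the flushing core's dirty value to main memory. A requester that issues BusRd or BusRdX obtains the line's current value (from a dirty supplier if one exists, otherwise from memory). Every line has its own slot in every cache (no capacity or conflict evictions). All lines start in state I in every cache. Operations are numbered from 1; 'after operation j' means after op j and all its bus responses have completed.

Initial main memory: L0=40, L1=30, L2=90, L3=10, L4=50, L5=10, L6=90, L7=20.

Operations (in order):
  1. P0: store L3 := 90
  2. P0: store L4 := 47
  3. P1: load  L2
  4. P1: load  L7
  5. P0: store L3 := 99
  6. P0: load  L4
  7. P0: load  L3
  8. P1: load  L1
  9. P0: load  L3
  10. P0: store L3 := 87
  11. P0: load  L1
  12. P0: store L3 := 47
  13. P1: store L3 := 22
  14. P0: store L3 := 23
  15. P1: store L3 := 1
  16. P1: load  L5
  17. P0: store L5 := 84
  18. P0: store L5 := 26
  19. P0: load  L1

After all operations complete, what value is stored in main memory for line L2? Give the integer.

memory[L2] = 90

[1] P0: store L3 := 90 | P0:M(90), P1:I | bus: BusRdX
[2] P0: store L4 := 47 | P0:M(47), P1:I | bus: BusRdX
[3] P1: load  L2 | P0:I, P1:S(90) | bus: BusRd
[4] P1: load  L7 | P0:I, P1:S(20) | bus: BusRd
[5] P0: store L3 := 99 | P0:M(99), P1:I | bus: none
[6] P0: load  L4 | P0:M(47), P1:I | bus: none
[7] P0: load  L3 | P0:M(99), P1:I | bus: none
[8] P1: load  L1 | P0:I, P1:S(30) | bus: BusRd
[9] P0: load  L3 | P0:M(99), P1:I | bus: none
[10] P0: store L3 := 87 | P0:M(87), P1:I | bus: none
[11] P0: load  L1 | P0:S(30), P1:S(30) | bus: BusRd
[12] P0: store L3 := 47 | P0:M(47), P1:I | bus: none
[13] P1: store L3 := 22 | P0:I, P1:M(22) | bus: BusRdX,Flush
[14] P0: store L3 := 23 | P0:M(23), P1:I | bus: BusRdX,Flush
[15] P1: store L3 := 1 | P0:I, P1:M(1) | bus: BusRdX,Flush
[16] P1: load  L5 | P0:I, P1:S(10) | bus: BusRd
[17] P0: store L5 := 84 | P0:M(84), P1:I | bus: BusRdX
[18] P0: store L5 := 26 | P0:M(26), P1:I | bus: none
[19] P0: load  L1 | P0:S(30), P1:S(30) | bus: none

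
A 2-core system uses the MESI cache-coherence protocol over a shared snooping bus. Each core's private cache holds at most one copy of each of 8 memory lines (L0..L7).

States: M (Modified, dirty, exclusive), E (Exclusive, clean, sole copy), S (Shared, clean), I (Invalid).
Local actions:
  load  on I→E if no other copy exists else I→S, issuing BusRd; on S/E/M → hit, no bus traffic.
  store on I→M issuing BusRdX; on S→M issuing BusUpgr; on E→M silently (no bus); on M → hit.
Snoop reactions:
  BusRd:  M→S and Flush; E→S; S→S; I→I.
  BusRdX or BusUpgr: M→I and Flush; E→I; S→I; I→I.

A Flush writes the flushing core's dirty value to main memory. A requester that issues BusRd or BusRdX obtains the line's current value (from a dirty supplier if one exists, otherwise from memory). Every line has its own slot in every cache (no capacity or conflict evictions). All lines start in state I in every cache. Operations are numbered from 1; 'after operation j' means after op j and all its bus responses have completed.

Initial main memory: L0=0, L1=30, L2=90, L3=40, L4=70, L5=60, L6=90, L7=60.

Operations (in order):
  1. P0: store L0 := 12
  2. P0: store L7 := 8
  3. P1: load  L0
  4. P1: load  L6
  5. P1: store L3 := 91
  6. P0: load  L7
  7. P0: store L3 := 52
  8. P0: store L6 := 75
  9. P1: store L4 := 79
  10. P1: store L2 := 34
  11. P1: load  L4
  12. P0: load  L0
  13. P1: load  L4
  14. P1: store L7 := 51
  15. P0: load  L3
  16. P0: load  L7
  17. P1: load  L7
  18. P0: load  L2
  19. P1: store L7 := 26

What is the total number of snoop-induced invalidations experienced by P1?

invalidations = 2

[1] P0: store L0 := 12 | P0:M(12), P1:I | bus: BusRdX
[2] P0: store L7 := 8 | P0:M(8), P1:I | bus: BusRdX
[3] P1: load  L0 | P0:S(12), P1:S(12) | bus: BusRd,Flush
[4] P1: load  L6 | P0:I, P1:E(90) | bus: BusRd
[5] P1: store L3 := 91 | P0:I, P1:M(91) | bus: BusRdX
[6] P0: load  L7 | P0:M(8), P1:I | bus: none
[7] P0: store L3 := 52 | P0:M(52), P1:I | bus: BusRdX,Flush
[8] P0: store L6 := 75 | P0:M(75), P1:I | bus: BusRdX
[9] P1: store L4 := 79 | P0:I, P1:M(79) | bus: BusRdX
[10] P1: store L2 := 34 | P0:I, P1:M(34) | bus: BusRdX
[11] P1: load  L4 | P0:I, P1:M(79) | bus: none
[12] P0: load  L0 | P0:S(12), P1:S(12) | bus: none
[13] P1: load  L4 | P0:I, P1:M(79) | bus: none
[14] P1: store L7 := 51 | P0:I, P1:M(51) | bus: BusRdX,Flush
[15] P0: load  L3 | P0:M(52), P1:I | bus: none
[16] P0: load  L7 | P0:S(51), P1:S(51) | bus: BusRd,Flush
[17] P1: load  L7 | P0:S(51), P1:S(51) | bus: none
[18] P0: load  L2 | P0:S(34), P1:S(34) | bus: BusRd,Flush
[19] P1: store L7 := 26 | P0:I, P1:M(26) | bus: BusUpgr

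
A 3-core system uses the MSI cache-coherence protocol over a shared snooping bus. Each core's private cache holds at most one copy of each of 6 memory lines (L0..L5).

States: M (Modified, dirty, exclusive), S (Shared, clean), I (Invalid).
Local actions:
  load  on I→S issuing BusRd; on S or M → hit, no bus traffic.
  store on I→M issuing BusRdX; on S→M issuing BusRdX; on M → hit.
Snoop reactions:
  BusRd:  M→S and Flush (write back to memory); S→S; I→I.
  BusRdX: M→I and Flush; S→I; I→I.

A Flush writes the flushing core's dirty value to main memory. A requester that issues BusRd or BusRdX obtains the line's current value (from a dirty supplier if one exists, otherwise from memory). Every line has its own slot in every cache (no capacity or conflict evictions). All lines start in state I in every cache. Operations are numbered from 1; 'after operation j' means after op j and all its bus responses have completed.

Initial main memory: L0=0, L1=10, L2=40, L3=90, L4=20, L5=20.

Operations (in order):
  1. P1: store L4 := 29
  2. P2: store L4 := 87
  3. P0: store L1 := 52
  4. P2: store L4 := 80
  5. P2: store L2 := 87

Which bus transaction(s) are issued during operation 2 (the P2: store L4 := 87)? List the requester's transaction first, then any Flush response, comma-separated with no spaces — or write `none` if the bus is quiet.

bus = BusRdX,Flush

1. P1: store L4 := 29  bus=[BusRdX]  L4: P0=I P1=M P2=I  mem[L4]=20
2. P2: store L4 := 87  bus=[BusRdX,Flush]  L4: P0=I P1=I P2=M  mem[L4]=29
3. P0: store L1 := 52  bus=[BusRdX]  L1: P0=M P1=I P2=I  mem[L1]=10
4. P2: store L4 := 80  bus=[-]  L4: P0=I P1=I P2=M  mem[L4]=29
5. P2: store L2 := 87  bus=[BusRdX]  L2: P0=I P1=I P2=M  mem[L2]=40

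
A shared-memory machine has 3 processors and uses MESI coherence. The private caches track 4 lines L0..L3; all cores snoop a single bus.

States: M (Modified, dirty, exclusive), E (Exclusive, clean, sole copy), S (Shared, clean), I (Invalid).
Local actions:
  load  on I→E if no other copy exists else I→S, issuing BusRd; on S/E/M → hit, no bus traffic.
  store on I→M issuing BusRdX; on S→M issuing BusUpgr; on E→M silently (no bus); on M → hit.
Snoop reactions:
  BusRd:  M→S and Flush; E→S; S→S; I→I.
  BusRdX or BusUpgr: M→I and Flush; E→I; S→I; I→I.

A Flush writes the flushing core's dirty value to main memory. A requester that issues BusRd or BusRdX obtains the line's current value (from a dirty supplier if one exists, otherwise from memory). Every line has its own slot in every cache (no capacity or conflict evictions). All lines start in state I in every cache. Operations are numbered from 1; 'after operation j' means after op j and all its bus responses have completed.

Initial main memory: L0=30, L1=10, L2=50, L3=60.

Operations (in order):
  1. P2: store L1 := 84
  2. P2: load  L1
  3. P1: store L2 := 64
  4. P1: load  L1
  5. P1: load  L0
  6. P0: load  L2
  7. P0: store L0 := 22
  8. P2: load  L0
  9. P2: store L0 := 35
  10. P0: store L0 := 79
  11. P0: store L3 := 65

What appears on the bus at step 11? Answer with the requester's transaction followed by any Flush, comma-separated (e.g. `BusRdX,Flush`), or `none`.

  op1 P2: store L1 := 84 → I/I/M on L1; bus BusRdX; mem=10
  op2 P2: load  L1 → I/I/M on L1; bus (none); mem=10
  op3 P1: store L2 := 64 → I/M/I on L2; bus BusRdX; mem=50
  op4 P1: load  L1 → I/S/S on L1; bus BusRd Flush; mem=84
  op5 P1: load  L0 → I/E/I on L0; bus BusRd; mem=30
  op6 P0: load  L2 → S/S/I on L2; bus BusRd Flush; mem=64
  op7 P0: store L0 := 22 → M/I/I on L0; bus BusRdX; mem=30
  op8 P2: load  L0 → S/I/S on L0; bus BusRd Flush; mem=22
  op9 P2: store L0 := 35 → I/I/M on L0; bus BusUpgr; mem=22
  op10 P0: store L0 := 79 → M/I/I on L0; bus BusRdX Flush; mem=35
  op11 P0: store L3 := 65 → M/I/I on L3; bus BusRdX; mem=60

bus = BusRdX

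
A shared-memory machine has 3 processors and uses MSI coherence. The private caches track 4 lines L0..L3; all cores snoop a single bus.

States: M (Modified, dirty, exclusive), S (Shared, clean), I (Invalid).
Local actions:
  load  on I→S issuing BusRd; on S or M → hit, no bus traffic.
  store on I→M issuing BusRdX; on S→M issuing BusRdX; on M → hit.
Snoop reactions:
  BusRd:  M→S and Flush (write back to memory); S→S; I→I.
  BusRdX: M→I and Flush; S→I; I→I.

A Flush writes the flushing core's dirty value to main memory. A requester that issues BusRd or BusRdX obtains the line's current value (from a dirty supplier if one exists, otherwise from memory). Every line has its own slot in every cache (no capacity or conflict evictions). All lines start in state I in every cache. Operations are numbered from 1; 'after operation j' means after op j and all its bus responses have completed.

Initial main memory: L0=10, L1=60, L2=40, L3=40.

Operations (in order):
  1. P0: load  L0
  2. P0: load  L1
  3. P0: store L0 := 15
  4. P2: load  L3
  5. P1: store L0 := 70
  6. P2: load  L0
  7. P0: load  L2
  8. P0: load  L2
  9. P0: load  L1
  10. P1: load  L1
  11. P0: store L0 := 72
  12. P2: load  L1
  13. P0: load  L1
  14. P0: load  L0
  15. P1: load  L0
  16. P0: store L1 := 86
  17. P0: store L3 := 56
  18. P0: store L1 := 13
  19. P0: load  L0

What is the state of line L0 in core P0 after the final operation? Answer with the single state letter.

state = S

  op1 P0: load  L0 → S/I/I on L0; bus BusRd; mem=10
  op2 P0: load  L1 → S/I/I on L1; bus BusRd; mem=60
  op3 P0: store L0 := 15 → M/I/I on L0; bus BusRdX; mem=10
  op4 P2: load  L3 → I/I/S on L3; bus BusRd; mem=40
  op5 P1: store L0 := 70 → I/M/I on L0; bus BusRdX Flush; mem=15
  op6 P2: load  L0 → I/S/S on L0; bus BusRd Flush; mem=70
  op7 P0: load  L2 → S/I/I on L2; bus BusRd; mem=40
  op8 P0: load  L2 → S/I/I on L2; bus (none); mem=40
  op9 P0: load  L1 → S/I/I on L1; bus (none); mem=60
  op10 P1: load  L1 → S/S/I on L1; bus BusRd; mem=60
  op11 P0: store L0 := 72 → M/I/I on L0; bus BusRdX; mem=70
  op12 P2: load  L1 → S/S/S on L1; bus BusRd; mem=60
  op13 P0: load  L1 → S/S/S on L1; bus (none); mem=60
  op14 P0: load  L0 → M/I/I on L0; bus (none); mem=70
  op15 P1: load  L0 → S/S/I on L0; bus BusRd Flush; mem=72
  op16 P0: store L1 := 86 → M/I/I on L1; bus BusRdX; mem=60
  op17 P0: store L3 := 56 → M/I/I on L3; bus BusRdX; mem=40
  op18 P0: store L1 := 13 → M/I/I on L1; bus (none); mem=60
  op19 P0: load  L0 → S/S/I on L0; bus (none); mem=72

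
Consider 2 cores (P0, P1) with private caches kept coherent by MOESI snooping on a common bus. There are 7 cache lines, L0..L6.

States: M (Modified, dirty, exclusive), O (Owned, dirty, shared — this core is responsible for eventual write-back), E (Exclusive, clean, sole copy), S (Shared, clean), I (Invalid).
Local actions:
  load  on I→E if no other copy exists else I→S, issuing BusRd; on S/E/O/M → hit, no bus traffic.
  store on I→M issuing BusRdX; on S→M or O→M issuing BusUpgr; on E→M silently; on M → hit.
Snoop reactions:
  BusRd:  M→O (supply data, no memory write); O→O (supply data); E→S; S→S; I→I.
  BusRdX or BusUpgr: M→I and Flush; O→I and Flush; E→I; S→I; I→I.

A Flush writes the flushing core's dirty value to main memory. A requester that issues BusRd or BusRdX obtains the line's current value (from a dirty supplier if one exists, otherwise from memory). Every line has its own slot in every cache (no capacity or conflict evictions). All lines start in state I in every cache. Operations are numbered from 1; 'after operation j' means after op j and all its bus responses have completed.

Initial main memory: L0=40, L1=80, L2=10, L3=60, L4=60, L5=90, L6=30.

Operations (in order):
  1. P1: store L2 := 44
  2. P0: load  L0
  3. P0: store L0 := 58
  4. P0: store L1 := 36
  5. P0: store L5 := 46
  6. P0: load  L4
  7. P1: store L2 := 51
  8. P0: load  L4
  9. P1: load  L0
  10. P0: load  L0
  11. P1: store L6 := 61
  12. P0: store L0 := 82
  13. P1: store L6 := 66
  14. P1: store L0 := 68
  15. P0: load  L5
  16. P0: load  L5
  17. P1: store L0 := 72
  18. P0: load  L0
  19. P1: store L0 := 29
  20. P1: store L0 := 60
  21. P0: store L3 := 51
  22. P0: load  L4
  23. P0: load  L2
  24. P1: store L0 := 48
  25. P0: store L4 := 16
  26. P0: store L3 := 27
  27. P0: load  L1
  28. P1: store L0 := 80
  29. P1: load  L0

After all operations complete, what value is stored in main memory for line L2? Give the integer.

  op1 P1: store L2 := 44 → I/M on L2; bus BusRdX; mem=10
  op2 P0: load  L0 → E/I on L0; bus BusRd; mem=40
  op3 P0: store L0 := 58 → M/I on L0; bus (none); mem=40
  op4 P0: store L1 := 36 → M/I on L1; bus BusRdX; mem=80
  op5 P0: store L5 := 46 → M/I on L5; bus BusRdX; mem=90
  op6 P0: load  L4 → E/I on L4; bus BusRd; mem=60
  op7 P1: store L2 := 51 → I/M on L2; bus (none); mem=10
  op8 P0: load  L4 → E/I on L4; bus (none); mem=60
  op9 P1: load  L0 → O/S on L0; bus BusRd; mem=40
  op10 P0: load  L0 → O/S on L0; bus (none); mem=40
  op11 P1: store L6 := 61 → I/M on L6; bus BusRdX; mem=30
  op12 P0: store L0 := 82 → M/I on L0; bus BusUpgr; mem=40
  op13 P1: store L6 := 66 → I/M on L6; bus (none); mem=30
  op14 P1: store L0 := 68 → I/M on L0; bus BusRdX Flush; mem=82
  op15 P0: load  L5 → M/I on L5; bus (none); mem=90
  op16 P0: load  L5 → M/I on L5; bus (none); mem=90
  op17 P1: store L0 := 72 → I/M on L0; bus (none); mem=82
  op18 P0: load  L0 → S/O on L0; bus BusRd; mem=82
  op19 P1: store L0 := 29 → I/M on L0; bus BusUpgr; mem=82
  op20 P1: store L0 := 60 → I/M on L0; bus (none); mem=82
  op21 P0: store L3 := 51 → M/I on L3; bus BusRdX; mem=60
  op22 P0: load  L4 → E/I on L4; bus (none); mem=60
  op23 P0: load  L2 → S/O on L2; bus BusRd; mem=10
  op24 P1: store L0 := 48 → I/M on L0; bus (none); mem=82
  op25 P0: store L4 := 16 → M/I on L4; bus (none); mem=60
  op26 P0: store L3 := 27 → M/I on L3; bus (none); mem=60
  op27 P0: load  L1 → M/I on L1; bus (none); mem=80
  op28 P1: store L0 := 80 → I/M on L0; bus (none); mem=82
  op29 P1: load  L0 → I/M on L0; bus (none); mem=82

memory[L2] = 10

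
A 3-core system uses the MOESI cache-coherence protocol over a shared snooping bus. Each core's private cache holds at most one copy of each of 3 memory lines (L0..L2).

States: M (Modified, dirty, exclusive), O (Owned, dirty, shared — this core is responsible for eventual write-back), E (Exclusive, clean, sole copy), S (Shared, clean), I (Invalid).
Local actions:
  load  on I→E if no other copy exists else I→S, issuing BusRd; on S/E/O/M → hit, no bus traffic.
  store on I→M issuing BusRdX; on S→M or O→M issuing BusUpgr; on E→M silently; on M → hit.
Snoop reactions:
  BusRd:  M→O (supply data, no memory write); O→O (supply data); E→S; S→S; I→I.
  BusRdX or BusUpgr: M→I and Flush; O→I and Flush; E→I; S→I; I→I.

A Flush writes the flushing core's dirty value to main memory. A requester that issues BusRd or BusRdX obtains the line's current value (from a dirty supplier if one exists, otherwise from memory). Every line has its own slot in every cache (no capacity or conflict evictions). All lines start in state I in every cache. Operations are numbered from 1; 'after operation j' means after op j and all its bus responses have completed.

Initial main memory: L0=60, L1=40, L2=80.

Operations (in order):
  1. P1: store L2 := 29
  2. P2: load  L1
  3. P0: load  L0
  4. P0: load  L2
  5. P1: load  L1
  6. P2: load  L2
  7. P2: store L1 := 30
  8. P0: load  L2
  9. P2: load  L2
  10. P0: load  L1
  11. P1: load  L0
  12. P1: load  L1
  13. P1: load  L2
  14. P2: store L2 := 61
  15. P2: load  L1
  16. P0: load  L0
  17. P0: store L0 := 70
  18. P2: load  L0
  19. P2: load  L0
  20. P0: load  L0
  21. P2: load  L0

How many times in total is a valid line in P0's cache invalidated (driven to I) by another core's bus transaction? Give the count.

invalidations = 1

  op1 P1: store L2 := 29 → I/M/I on L2; bus BusRdX; mem=80
  op2 P2: load  L1 → I/I/E on L1; bus BusRd; mem=40
  op3 P0: load  L0 → E/I/I on L0; bus BusRd; mem=60
  op4 P0: load  L2 → S/O/I on L2; bus BusRd; mem=80
  op5 P1: load  L1 → I/S/S on L1; bus BusRd; mem=40
  op6 P2: load  L2 → S/O/S on L2; bus BusRd; mem=80
  op7 P2: store L1 := 30 → I/I/M on L1; bus BusUpgr; mem=40
  op8 P0: load  L2 → S/O/S on L2; bus (none); mem=80
  op9 P2: load  L2 → S/O/S on L2; bus (none); mem=80
  op10 P0: load  L1 → S/I/O on L1; bus BusRd; mem=40
  op11 P1: load  L0 → S/S/I on L0; bus BusRd; mem=60
  op12 P1: load  L1 → S/S/O on L1; bus BusRd; mem=40
  op13 P1: load  L2 → S/O/S on L2; bus (none); mem=80
  op14 P2: store L2 := 61 → I/I/M on L2; bus BusUpgr Flush; mem=29
  op15 P2: load  L1 → S/S/O on L1; bus (none); mem=40
  op16 P0: load  L0 → S/S/I on L0; bus (none); mem=60
  op17 P0: store L0 := 70 → M/I/I on L0; bus BusUpgr; mem=60
  op18 P2: load  L0 → O/I/S on L0; bus BusRd; mem=60
  op19 P2: load  L0 → O/I/S on L0; bus (none); mem=60
  op20 P0: load  L0 → O/I/S on L0; bus (none); mem=60
  op21 P2: load  L0 → O/I/S on L0; bus (none); mem=60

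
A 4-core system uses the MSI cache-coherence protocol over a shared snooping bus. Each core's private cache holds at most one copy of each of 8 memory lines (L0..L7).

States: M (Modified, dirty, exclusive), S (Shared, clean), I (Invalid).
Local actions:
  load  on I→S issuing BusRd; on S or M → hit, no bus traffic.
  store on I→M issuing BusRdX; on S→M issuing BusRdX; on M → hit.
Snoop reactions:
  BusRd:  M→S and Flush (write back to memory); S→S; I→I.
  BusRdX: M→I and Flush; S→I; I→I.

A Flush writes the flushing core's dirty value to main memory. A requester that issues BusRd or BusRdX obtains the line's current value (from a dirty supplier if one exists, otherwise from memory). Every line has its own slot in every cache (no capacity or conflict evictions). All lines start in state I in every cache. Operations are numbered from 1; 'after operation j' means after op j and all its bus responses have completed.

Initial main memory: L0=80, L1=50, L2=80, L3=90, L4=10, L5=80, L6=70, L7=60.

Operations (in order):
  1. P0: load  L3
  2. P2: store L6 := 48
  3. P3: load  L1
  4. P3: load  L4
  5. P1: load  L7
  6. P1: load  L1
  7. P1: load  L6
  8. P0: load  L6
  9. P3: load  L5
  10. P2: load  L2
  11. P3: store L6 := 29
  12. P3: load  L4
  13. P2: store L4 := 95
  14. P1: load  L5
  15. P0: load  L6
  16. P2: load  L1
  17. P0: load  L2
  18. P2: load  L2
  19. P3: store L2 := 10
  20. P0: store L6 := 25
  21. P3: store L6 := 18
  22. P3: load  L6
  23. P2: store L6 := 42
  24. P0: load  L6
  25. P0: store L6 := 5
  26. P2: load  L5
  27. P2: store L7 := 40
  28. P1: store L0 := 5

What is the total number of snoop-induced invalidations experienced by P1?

invalidations = 2

1. P0: load  L3  bus=[BusRd]  L3: P0=S P1=I P2=I P3=I  mem[L3]=90
2. P2: store L6 := 48  bus=[BusRdX]  L6: P0=I P1=I P2=M P3=I  mem[L6]=70
3. P3: load  L1  bus=[BusRd]  L1: P0=I P1=I P2=I P3=S  mem[L1]=50
4. P3: load  L4  bus=[BusRd]  L4: P0=I P1=I P2=I P3=S  mem[L4]=10
5. P1: load  L7  bus=[BusRd]  L7: P0=I P1=S P2=I P3=I  mem[L7]=60
6. P1: load  L1  bus=[BusRd]  L1: P0=I P1=S P2=I P3=S  mem[L1]=50
7. P1: load  L6  bus=[BusRd,Flush]  L6: P0=I P1=S P2=S P3=I  mem[L6]=48
8. P0: load  L6  bus=[BusRd]  L6: P0=S P1=S P2=S P3=I  mem[L6]=48
9. P3: load  L5  bus=[BusRd]  L5: P0=I P1=I P2=I P3=S  mem[L5]=80
10. P2: load  L2  bus=[BusRd]  L2: P0=I P1=I P2=S P3=I  mem[L2]=80
11. P3: store L6 := 29  bus=[BusRdX]  L6: P0=I P1=I P2=I P3=M  mem[L6]=48
12. P3: load  L4  bus=[-]  L4: P0=I P1=I P2=I P3=S  mem[L4]=10
13. P2: store L4 := 95  bus=[BusRdX]  L4: P0=I P1=I P2=M P3=I  mem[L4]=10
14. P1: load  L5  bus=[BusRd]  L5: P0=I P1=S P2=I P3=S  mem[L5]=80
15. P0: load  L6  bus=[BusRd,Flush]  L6: P0=S P1=I P2=I P3=S  mem[L6]=29
16. P2: load  L1  bus=[BusRd]  L1: P0=I P1=S P2=S P3=S  mem[L1]=50
17. P0: load  L2  bus=[BusRd]  L2: P0=S P1=I P2=S P3=I  mem[L2]=80
18. P2: load  L2  bus=[-]  L2: P0=S P1=I P2=S P3=I  mem[L2]=80
19. P3: store L2 := 10  bus=[BusRdX]  L2: P0=I P1=I P2=I P3=M  mem[L2]=80
20. P0: store L6 := 25  bus=[BusRdX]  L6: P0=M P1=I P2=I P3=I  mem[L6]=29
21. P3: store L6 := 18  bus=[BusRdX,Flush]  L6: P0=I P1=I P2=I P3=M  mem[L6]=25
22. P3: load  L6  bus=[-]  L6: P0=I P1=I P2=I P3=M  mem[L6]=25
23. P2: store L6 := 42  bus=[BusRdX,Flush]  L6: P0=I P1=I P2=M P3=I  mem[L6]=18
24. P0: load  L6  bus=[BusRd,Flush]  L6: P0=S P1=I P2=S P3=I  mem[L6]=42
25. P0: store L6 := 5  bus=[BusRdX]  L6: P0=M P1=I P2=I P3=I  mem[L6]=42
26. P2: load  L5  bus=[BusRd]  L5: P0=I P1=S P2=S P3=S  mem[L5]=80
27. P2: store L7 := 40  bus=[BusRdX]  L7: P0=I P1=I P2=M P3=I  mem[L7]=60
28. P1: store L0 := 5  bus=[BusRdX]  L0: P0=I P1=M P2=I P3=I  mem[L0]=80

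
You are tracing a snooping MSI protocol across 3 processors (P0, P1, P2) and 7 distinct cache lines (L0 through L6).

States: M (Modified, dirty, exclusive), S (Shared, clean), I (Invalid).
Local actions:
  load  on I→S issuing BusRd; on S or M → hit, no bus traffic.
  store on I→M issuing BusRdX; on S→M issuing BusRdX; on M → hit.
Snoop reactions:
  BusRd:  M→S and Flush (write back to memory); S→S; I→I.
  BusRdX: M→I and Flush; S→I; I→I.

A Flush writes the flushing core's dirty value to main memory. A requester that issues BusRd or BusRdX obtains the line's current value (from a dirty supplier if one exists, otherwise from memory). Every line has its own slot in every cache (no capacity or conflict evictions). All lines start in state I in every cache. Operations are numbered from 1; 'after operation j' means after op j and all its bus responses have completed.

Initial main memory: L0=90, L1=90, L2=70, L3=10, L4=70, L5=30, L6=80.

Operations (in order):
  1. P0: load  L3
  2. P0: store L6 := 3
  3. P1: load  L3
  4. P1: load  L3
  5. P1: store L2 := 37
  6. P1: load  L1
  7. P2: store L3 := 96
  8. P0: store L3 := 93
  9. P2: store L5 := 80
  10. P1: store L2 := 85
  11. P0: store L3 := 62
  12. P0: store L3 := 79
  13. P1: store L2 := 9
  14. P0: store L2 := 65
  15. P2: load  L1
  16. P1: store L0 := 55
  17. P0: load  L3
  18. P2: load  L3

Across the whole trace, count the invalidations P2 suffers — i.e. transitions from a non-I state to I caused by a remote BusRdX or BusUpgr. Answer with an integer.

  op1 P0: load  L3 → S/I/I on L3; bus BusRd; mem=10
  op2 P0: store L6 := 3 → M/I/I on L6; bus BusRdX; mem=80
  op3 P1: load  L3 → S/S/I on L3; bus BusRd; mem=10
  op4 P1: load  L3 → S/S/I on L3; bus (none); mem=10
  op5 P1: store L2 := 37 → I/M/I on L2; bus BusRdX; mem=70
  op6 P1: load  L1 → I/S/I on L1; bus BusRd; mem=90
  op7 P2: store L3 := 96 → I/I/M on L3; bus BusRdX; mem=10
  op8 P0: store L3 := 93 → M/I/I on L3; bus BusRdX Flush; mem=96
  op9 P2: store L5 := 80 → I/I/M on L5; bus BusRdX; mem=30
  op10 P1: store L2 := 85 → I/M/I on L2; bus (none); mem=70
  op11 P0: store L3 := 62 → M/I/I on L3; bus (none); mem=96
  op12 P0: store L3 := 79 → M/I/I on L3; bus (none); mem=96
  op13 P1: store L2 := 9 → I/M/I on L2; bus (none); mem=70
  op14 P0: store L2 := 65 → M/I/I on L2; bus BusRdX Flush; mem=9
  op15 P2: load  L1 → I/S/S on L1; bus BusRd; mem=90
  op16 P1: store L0 := 55 → I/M/I on L0; bus BusRdX; mem=90
  op17 P0: load  L3 → M/I/I on L3; bus (none); mem=96
  op18 P2: load  L3 → S/I/S on L3; bus BusRd Flush; mem=79

invalidations = 1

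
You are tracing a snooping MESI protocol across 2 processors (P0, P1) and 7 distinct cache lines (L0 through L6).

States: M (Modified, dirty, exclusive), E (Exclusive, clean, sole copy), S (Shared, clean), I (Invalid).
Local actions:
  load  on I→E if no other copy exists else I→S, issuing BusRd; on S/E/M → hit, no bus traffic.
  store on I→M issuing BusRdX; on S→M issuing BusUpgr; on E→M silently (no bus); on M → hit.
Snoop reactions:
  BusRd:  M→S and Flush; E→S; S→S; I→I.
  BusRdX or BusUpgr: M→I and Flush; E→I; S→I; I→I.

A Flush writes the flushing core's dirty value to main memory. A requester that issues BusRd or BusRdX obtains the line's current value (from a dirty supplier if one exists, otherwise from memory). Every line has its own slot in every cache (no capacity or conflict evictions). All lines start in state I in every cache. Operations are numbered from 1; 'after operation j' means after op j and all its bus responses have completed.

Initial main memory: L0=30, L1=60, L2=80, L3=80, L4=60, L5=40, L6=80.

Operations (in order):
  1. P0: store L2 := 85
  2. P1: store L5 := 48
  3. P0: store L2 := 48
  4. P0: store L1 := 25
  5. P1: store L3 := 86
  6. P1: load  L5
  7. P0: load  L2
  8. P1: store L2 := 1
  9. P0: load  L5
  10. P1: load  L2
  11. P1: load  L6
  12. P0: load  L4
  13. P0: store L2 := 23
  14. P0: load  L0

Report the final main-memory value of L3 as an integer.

  op1 P0: store L2 := 85 → M/I on L2; bus BusRdX; mem=80
  op2 P1: store L5 := 48 → I/M on L5; bus BusRdX; mem=40
  op3 P0: store L2 := 48 → M/I on L2; bus (none); mem=80
  op4 P0: store L1 := 25 → M/I on L1; bus BusRdX; mem=60
  op5 P1: store L3 := 86 → I/M on L3; bus BusRdX; mem=80
  op6 P1: load  L5 → I/M on L5; bus (none); mem=40
  op7 P0: load  L2 → M/I on L2; bus (none); mem=80
  op8 P1: store L2 := 1 → I/M on L2; bus BusRdX Flush; mem=48
  op9 P0: load  L5 → S/S on L5; bus BusRd Flush; mem=48
  op10 P1: load  L2 → I/M on L2; bus (none); mem=48
  op11 P1: load  L6 → I/E on L6; bus BusRd; mem=80
  op12 P0: load  L4 → E/I on L4; bus BusRd; mem=60
  op13 P0: store L2 := 23 → M/I on L2; bus BusRdX Flush; mem=1
  op14 P0: load  L0 → E/I on L0; bus BusRd; mem=30

memory[L3] = 80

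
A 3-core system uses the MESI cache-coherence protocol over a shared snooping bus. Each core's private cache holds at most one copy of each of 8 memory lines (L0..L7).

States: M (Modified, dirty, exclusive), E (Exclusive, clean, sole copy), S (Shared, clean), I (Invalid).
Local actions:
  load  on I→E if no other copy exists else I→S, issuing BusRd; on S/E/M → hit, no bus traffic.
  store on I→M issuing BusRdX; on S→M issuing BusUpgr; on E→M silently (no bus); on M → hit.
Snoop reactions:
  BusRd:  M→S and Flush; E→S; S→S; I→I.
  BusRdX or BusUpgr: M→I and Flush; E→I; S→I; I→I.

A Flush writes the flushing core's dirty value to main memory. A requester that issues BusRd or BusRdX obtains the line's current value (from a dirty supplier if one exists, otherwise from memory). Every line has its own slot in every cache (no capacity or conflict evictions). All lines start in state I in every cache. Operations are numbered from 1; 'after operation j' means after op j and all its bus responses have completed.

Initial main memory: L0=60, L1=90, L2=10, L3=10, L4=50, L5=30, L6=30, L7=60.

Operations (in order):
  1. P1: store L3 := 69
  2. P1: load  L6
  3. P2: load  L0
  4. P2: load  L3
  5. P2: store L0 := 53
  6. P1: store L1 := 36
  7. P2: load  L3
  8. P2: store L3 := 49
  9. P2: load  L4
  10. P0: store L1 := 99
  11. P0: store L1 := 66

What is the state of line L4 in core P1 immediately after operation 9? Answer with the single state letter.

state = I

[1] P1: store L3 := 69 | P0:I, P1:M(69), P2:I | bus: BusRdX
[2] P1: load  L6 | P0:I, P1:E(30), P2:I | bus: BusRd
[3] P2: load  L0 | P0:I, P1:I, P2:E(60) | bus: BusRd
[4] P2: load  L3 | P0:I, P1:S(69), P2:S(69) | bus: BusRd,Flush
[5] P2: store L0 := 53 | P0:I, P1:I, P2:M(53) | bus: none
[6] P1: store L1 := 36 | P0:I, P1:M(36), P2:I | bus: BusRdX
[7] P2: load  L3 | P0:I, P1:S(69), P2:S(69) | bus: none
[8] P2: store L3 := 49 | P0:I, P1:I, P2:M(49) | bus: BusUpgr
[9] P2: load  L4 | P0:I, P1:I, P2:E(50) | bus: BusRd
[10] P0: store L1 := 99 | P0:M(99), P1:I, P2:I | bus: BusRdX,Flush
[11] P0: store L1 := 66 | P0:M(66), P1:I, P2:I | bus: none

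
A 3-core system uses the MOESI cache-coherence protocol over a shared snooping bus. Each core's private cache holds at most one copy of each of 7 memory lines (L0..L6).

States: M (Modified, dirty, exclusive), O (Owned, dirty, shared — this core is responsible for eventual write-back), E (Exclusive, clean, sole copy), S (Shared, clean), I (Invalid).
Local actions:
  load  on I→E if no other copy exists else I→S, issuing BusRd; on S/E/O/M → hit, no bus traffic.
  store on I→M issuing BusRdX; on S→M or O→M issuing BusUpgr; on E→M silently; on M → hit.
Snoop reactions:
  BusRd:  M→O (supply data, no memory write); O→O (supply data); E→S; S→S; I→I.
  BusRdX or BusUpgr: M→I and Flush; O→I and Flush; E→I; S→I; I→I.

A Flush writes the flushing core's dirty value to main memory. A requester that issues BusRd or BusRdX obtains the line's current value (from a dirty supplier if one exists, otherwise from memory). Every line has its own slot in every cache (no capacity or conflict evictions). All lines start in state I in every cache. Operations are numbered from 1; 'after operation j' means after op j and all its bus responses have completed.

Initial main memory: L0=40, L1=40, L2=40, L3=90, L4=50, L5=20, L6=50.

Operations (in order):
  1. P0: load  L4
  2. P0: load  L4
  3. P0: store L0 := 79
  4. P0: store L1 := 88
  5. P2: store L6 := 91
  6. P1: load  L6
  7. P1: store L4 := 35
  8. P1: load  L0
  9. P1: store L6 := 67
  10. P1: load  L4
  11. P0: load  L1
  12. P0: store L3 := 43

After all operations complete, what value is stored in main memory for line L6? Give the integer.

step 1: P0: load  L4  ⟶  EII  (L4)  txn=BusRd  M[L4]=50
step 2: P0: load  L4  ⟶  EII  (L4)  txn=∅  M[L4]=50
step 3: P0: store L0 := 79  ⟶  MII  (L0)  txn=BusRdX  M[L0]=40
step 4: P0: store L1 := 88  ⟶  MII  (L1)  txn=BusRdX  M[L1]=40
step 5: P2: store L6 := 91  ⟶  IIM  (L6)  txn=BusRdX  M[L6]=50
step 6: P1: load  L6  ⟶  ISO  (L6)  txn=BusRd  M[L6]=50
step 7: P1: store L4 := 35  ⟶  IMI  (L4)  txn=BusRdX  M[L4]=50
step 8: P1: load  L0  ⟶  OSI  (L0)  txn=BusRd  M[L0]=40
step 9: P1: store L6 := 67  ⟶  IMI  (L6)  txn=BusUpgr+Flush  M[L6]=91
step 10: P1: load  L4  ⟶  IMI  (L4)  txn=∅  M[L4]=50
step 11: P0: load  L1  ⟶  MII  (L1)  txn=∅  M[L1]=40
step 12: P0: store L3 := 43  ⟶  MII  (L3)  txn=BusRdX  M[L3]=90

memory[L6] = 91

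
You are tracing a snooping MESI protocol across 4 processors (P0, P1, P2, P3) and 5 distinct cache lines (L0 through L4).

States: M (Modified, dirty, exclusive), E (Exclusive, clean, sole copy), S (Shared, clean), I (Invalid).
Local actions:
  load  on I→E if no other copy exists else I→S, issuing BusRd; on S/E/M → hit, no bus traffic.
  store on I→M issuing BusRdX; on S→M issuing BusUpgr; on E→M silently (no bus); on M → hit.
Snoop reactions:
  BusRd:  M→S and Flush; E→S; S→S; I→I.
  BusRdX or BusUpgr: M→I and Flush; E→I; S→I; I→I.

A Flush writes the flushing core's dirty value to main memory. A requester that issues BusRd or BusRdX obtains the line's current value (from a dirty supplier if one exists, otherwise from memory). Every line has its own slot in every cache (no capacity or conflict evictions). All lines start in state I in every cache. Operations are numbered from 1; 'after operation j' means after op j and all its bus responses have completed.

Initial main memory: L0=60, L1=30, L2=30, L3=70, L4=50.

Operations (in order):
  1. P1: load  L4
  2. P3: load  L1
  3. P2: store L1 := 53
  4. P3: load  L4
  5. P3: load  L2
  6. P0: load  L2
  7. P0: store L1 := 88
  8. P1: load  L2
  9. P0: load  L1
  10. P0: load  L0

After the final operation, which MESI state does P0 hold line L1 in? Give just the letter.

1. P1: load  L4  bus=[BusRd]  L4: P0=I P1=E P2=I P3=I  mem[L4]=50
2. P3: load  L1  bus=[BusRd]  L1: P0=I P1=I P2=I P3=E  mem[L1]=30
3. P2: store L1 := 53  bus=[BusRdX]  L1: P0=I P1=I P2=M P3=I  mem[L1]=30
4. P3: load  L4  bus=[BusRd]  L4: P0=I P1=S P2=I P3=S  mem[L4]=50
5. P3: load  L2  bus=[BusRd]  L2: P0=I P1=I P2=I P3=E  mem[L2]=30
6. P0: load  L2  bus=[BusRd]  L2: P0=S P1=I P2=I P3=S  mem[L2]=30
7. P0: store L1 := 88  bus=[BusRdX,Flush]  L1: P0=M P1=I P2=I P3=I  mem[L1]=53
8. P1: load  L2  bus=[BusRd]  L2: P0=S P1=S P2=I P3=S  mem[L2]=30
9. P0: load  L1  bus=[-]  L1: P0=M P1=I P2=I P3=I  mem[L1]=53
10. P0: load  L0  bus=[BusRd]  L0: P0=E P1=I P2=I P3=I  mem[L0]=60

state = M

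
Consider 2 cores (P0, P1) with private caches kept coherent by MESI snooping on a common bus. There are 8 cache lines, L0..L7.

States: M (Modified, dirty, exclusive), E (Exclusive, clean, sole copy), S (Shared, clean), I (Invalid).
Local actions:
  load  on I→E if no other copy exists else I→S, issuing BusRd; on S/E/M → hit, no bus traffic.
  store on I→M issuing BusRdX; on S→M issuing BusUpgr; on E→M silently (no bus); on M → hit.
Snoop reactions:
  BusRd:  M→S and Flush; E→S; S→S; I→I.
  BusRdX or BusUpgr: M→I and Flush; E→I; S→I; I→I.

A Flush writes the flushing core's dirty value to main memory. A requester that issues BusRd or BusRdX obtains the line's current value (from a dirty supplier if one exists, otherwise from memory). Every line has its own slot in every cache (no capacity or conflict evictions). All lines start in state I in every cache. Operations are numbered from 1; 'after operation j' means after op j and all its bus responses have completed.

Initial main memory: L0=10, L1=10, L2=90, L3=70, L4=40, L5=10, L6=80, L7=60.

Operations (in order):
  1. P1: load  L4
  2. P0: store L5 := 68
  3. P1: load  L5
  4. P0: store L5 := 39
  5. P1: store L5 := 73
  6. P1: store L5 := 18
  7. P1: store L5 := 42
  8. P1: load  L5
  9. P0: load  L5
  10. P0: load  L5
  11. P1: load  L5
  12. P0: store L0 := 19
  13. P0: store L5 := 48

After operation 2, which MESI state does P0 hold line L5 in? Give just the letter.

step 1: P1: load  L4  ⟶  IE  (L4)  txn=BusRd  M[L4]=40
step 2: P0: store L5 := 68  ⟶  MI  (L5)  txn=BusRdX  M[L5]=10
step 3: P1: load  L5  ⟶  SS  (L5)  txn=BusRd+Flush  M[L5]=68
step 4: P0: store L5 := 39  ⟶  MI  (L5)  txn=BusUpgr  M[L5]=68
step 5: P1: store L5 := 73  ⟶  IM  (L5)  txn=BusRdX+Flush  M[L5]=39
step 6: P1: store L5 := 18  ⟶  IM  (L5)  txn=∅  M[L5]=39
step 7: P1: store L5 := 42  ⟶  IM  (L5)  txn=∅  M[L5]=39
step 8: P1: load  L5  ⟶  IM  (L5)  txn=∅  M[L5]=39
step 9: P0: load  L5  ⟶  SS  (L5)  txn=BusRd+Flush  M[L5]=42
step 10: P0: load  L5  ⟶  SS  (L5)  txn=∅  M[L5]=42
step 11: P1: load  L5  ⟶  SS  (L5)  txn=∅  M[L5]=42
step 12: P0: store L0 := 19  ⟶  MI  (L0)  txn=BusRdX  M[L0]=10
step 13: P0: store L5 := 48  ⟶  MI  (L5)  txn=BusUpgr  M[L5]=42

state = M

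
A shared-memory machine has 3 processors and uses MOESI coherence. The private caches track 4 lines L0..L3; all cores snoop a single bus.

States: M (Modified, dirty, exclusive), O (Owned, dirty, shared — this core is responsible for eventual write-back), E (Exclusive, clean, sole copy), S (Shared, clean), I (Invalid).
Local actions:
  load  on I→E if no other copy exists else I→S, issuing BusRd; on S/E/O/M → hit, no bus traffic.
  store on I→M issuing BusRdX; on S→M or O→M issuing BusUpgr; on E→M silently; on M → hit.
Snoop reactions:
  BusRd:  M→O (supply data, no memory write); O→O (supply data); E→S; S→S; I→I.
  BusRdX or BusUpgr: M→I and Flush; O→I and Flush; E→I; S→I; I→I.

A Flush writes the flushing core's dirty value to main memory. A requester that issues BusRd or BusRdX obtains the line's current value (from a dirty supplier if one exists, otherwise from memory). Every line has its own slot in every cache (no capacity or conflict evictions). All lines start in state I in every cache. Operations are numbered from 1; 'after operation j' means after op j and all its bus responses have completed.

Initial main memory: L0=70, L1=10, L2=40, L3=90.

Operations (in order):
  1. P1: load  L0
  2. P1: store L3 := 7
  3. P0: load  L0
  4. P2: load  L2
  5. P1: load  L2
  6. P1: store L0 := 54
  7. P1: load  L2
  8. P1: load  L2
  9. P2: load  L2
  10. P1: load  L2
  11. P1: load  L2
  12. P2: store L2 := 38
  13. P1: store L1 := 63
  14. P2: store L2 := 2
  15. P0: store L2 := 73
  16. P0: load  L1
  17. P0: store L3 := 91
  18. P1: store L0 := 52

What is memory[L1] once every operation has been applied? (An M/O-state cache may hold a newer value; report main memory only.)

[1] P1: load  L0 | P0:I, P1:E(70), P2:I | bus: BusRd
[2] P1: store L3 := 7 | P0:I, P1:M(7), P2:I | bus: BusRdX
[3] P0: load  L0 | P0:S(70), P1:S(70), P2:I | bus: BusRd
[4] P2: load  L2 | P0:I, P1:I, P2:E(40) | bus: BusRd
[5] P1: load  L2 | P0:I, P1:S(40), P2:S(40) | bus: BusRd
[6] P1: store L0 := 54 | P0:I, P1:M(54), P2:I | bus: BusUpgr
[7] P1: load  L2 | P0:I, P1:S(40), P2:S(40) | bus: none
[8] P1: load  L2 | P0:I, P1:S(40), P2:S(40) | bus: none
[9] P2: load  L2 | P0:I, P1:S(40), P2:S(40) | bus: none
[10] P1: load  L2 | P0:I, P1:S(40), P2:S(40) | bus: none
[11] P1: load  L2 | P0:I, P1:S(40), P2:S(40) | bus: none
[12] P2: store L2 := 38 | P0:I, P1:I, P2:M(38) | bus: BusUpgr
[13] P1: store L1 := 63 | P0:I, P1:M(63), P2:I | bus: BusRdX
[14] P2: store L2 := 2 | P0:I, P1:I, P2:M(2) | bus: none
[15] P0: store L2 := 73 | P0:M(73), P1:I, P2:I | bus: BusRdX,Flush
[16] P0: load  L1 | P0:S(63), P1:O(63), P2:I | bus: BusRd
[17] P0: store L3 := 91 | P0:M(91), P1:I, P2:I | bus: BusRdX,Flush
[18] P1: store L0 := 52 | P0:I, P1:M(52), P2:I | bus: none

memory[L1] = 10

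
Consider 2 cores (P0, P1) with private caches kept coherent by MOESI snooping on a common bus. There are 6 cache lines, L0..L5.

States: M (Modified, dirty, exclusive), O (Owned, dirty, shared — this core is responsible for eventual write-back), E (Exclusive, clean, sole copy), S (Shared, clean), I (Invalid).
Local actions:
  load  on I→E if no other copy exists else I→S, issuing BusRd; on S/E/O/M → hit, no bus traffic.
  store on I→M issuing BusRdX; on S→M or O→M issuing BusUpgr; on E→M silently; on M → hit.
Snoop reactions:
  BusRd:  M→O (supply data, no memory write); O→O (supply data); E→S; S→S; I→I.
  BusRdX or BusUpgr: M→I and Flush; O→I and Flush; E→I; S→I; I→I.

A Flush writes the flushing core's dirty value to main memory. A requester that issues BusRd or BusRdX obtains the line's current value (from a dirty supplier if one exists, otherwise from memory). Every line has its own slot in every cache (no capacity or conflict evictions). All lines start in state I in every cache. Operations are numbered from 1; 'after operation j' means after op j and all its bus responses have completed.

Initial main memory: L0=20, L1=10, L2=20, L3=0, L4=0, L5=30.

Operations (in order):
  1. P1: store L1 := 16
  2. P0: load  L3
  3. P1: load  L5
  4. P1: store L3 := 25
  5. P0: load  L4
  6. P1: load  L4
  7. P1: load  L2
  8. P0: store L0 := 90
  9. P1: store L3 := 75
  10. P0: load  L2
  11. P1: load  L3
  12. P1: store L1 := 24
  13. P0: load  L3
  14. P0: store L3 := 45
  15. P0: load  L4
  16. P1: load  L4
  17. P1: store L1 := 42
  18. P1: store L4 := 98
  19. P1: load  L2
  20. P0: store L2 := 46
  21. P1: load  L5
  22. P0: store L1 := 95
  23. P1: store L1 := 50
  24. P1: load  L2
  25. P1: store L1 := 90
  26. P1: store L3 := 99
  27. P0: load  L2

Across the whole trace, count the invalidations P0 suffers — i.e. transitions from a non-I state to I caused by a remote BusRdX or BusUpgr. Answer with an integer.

1. P1: store L1 := 16  bus=[BusRdX]  L1: P0=I P1=M  mem[L1]=10
2. P0: load  L3  bus=[BusRd]  L3: P0=E P1=I  mem[L3]=0
3. P1: load  L5  bus=[BusRd]  L5: P0=I P1=E  mem[L5]=30
4. P1: store L3 := 25  bus=[BusRdX]  L3: P0=I P1=M  mem[L3]=0
5. P0: load  L4  bus=[BusRd]  L4: P0=E P1=I  mem[L4]=0
6. P1: load  L4  bus=[BusRd]  L4: P0=S P1=S  mem[L4]=0
7. P1: load  L2  bus=[BusRd]  L2: P0=I P1=E  mem[L2]=20
8. P0: store L0 := 90  bus=[BusRdX]  L0: P0=M P1=I  mem[L0]=20
9. P1: store L3 := 75  bus=[-]  L3: P0=I P1=M  mem[L3]=0
10. P0: load  L2  bus=[BusRd]  L2: P0=S P1=S  mem[L2]=20
11. P1: load  L3  bus=[-]  L3: P0=I P1=M  mem[L3]=0
12. P1: store L1 := 24  bus=[-]  L1: P0=I P1=M  mem[L1]=10
13. P0: load  L3  bus=[BusRd]  L3: P0=S P1=O  mem[L3]=0
14. P0: store L3 := 45  bus=[BusUpgr,Flush]  L3: P0=M P1=I  mem[L3]=75
15. P0: load  L4  bus=[-]  L4: P0=S P1=S  mem[L4]=0
16. P1: load  L4  bus=[-]  L4: P0=S P1=S  mem[L4]=0
17. P1: store L1 := 42  bus=[-]  L1: P0=I P1=M  mem[L1]=10
18. P1: store L4 := 98  bus=[BusUpgr]  L4: P0=I P1=M  mem[L4]=0
19. P1: load  L2  bus=[-]  L2: P0=S P1=S  mem[L2]=20
20. P0: store L2 := 46  bus=[BusUpgr]  L2: P0=M P1=I  mem[L2]=20
21. P1: load  L5  bus=[-]  L5: P0=I P1=E  mem[L5]=30
22. P0: store L1 := 95  bus=[BusRdX,Flush]  L1: P0=M P1=I  mem[L1]=42
23. P1: store L1 := 50  bus=[BusRdX,Flush]  L1: P0=I P1=M  mem[L1]=95
24. P1: load  L2  bus=[BusRd]  L2: P0=O P1=S  mem[L2]=20
25. P1: store L1 := 90  bus=[-]  L1: P0=I P1=M  mem[L1]=95
26. P1: store L3 := 99  bus=[BusRdX,Flush]  L3: P0=I P1=M  mem[L3]=45
27. P0: load  L2  bus=[-]  L2: P0=O P1=S  mem[L2]=20

invalidations = 4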